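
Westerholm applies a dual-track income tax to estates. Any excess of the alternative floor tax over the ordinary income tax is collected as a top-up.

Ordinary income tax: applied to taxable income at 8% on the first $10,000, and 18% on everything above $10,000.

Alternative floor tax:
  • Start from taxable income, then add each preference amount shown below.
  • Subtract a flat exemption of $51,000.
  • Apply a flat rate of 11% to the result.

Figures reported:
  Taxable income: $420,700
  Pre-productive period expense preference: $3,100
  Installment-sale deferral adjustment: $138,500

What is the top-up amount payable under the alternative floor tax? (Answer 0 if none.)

Alternative floor tax:
  Adjusted income: $420,700 + $3,100 + $138,500 = $562,300
  Less exemption $51,000 → base $511,300
  $511,300 × 11% = $56,243

Ordinary income tax:
  $10,000 × 8% = $800
  $410,700 × 18% = $73,926
  → $74,726

$56,243 ≤ $74,726, so no add-on is due.

$0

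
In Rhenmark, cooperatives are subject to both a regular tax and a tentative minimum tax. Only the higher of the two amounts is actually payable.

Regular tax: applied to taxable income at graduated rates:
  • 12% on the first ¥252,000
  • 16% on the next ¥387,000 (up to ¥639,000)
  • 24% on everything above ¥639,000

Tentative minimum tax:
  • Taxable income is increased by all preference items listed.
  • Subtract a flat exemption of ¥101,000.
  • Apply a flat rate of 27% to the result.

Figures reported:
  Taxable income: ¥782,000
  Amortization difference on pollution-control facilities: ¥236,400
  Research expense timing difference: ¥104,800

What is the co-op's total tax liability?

Regular tax:
  ¥252,000 × 12% = ¥30,240
  ¥387,000 × 16% = ¥61,920
  ¥143,000 × 24% = ¥34,320
  → ¥126,480

Tentative minimum tax:
  Adjusted income: ¥782,000 + ¥236,400 + ¥104,800 = ¥1,123,200
  Less exemption ¥101,000 → base ¥1,022,200
  ¥1,022,200 × 27% = ¥275,994

¥275,994 > ¥126,480, so the tentative minimum tax is the binding amount.

¥275,994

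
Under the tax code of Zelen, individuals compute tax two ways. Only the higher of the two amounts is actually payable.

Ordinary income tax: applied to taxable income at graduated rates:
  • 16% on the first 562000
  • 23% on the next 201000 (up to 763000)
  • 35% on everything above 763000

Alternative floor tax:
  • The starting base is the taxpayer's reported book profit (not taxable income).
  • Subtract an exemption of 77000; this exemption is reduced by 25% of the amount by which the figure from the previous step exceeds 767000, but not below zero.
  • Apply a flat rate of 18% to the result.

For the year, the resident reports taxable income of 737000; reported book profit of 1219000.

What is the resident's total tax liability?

Alternative floor tax:
  Base (reported book profit): 1219000
  Exemption: 25% × (1219000 − 767000) = 113000 ≥ 77000, so the exemption is fully phased out
  Base: 1219000 − 0 = 1219000
  1219000 × 18% = 219420

Ordinary income tax:
  562000 × 16% = 89920
  175000 × 23% = 40250
  → 130170

219420 > 130170, so the alternative floor tax is the binding amount.

219420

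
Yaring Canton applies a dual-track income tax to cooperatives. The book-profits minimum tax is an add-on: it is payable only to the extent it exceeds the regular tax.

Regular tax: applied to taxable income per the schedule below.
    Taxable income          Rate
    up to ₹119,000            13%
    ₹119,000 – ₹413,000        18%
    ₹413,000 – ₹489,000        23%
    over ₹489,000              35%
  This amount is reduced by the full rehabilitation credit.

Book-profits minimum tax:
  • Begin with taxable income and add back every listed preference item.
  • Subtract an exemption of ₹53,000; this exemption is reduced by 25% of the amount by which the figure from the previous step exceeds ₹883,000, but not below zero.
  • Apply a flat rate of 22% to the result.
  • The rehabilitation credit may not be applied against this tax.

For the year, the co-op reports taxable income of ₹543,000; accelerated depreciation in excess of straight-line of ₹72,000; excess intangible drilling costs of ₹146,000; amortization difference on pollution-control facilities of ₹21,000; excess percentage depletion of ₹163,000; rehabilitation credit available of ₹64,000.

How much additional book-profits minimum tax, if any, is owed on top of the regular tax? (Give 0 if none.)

Regular tax:
  ₹119,000 × 13% = ₹15,470
  ₹294,000 × 18% = ₹52,920
  ₹76,000 × 23% = ₹17,480
  ₹54,000 × 35% = ₹18,900
  → ₹104,770
  Less rehabilitation credit ₹64,000 → ₹40,770

Book-profits minimum tax:
  Adjusted income: ₹543,000 + ₹72,000 + ₹146,000 + ₹21,000 + ₹163,000 = ₹945,000
  Exemption: ₹53,000 − 25% × (₹945,000 − ₹883,000) = ₹53,000 − ₹15,500 = ₹37,500
  Base: ₹945,000 − ₹37,500 = ₹907,500
  ₹907,500 × 22% = ₹199,650

Excess of book-profits minimum tax over regular tax: ₹199,650 − ₹40,770 = ₹158,880.

₹158,880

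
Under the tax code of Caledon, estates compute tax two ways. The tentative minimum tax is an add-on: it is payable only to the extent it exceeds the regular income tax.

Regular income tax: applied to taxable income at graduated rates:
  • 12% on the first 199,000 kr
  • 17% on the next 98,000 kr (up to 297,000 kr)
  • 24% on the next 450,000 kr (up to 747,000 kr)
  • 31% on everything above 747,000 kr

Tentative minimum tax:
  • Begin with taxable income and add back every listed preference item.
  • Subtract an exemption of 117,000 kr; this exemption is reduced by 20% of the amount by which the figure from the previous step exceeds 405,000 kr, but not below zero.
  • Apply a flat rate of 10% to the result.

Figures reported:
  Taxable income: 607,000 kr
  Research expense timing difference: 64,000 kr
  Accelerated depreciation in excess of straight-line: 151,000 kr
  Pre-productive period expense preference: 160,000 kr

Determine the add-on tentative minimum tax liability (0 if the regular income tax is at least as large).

0 kr

Tentative minimum tax:
  Adjusted income: 607,000 kr + 64,000 kr + 151,000 kr + 160,000 kr = 982,000 kr
  Exemption: 117,000 kr − 20% × (982,000 kr − 405,000 kr) = 117,000 kr − 115,400 kr = 1,600 kr
  Base: 982,000 kr − 1,600 kr = 980,400 kr
  980,400 kr × 10% = 98,040 kr

Regular income tax:
  199,000 kr × 12% = 23,880 kr
  98,000 kr × 17% = 16,660 kr
  310,000 kr × 24% = 74,400 kr
  → 114,940 kr

98,040 kr ≤ 114,940 kr, so no add-on is due.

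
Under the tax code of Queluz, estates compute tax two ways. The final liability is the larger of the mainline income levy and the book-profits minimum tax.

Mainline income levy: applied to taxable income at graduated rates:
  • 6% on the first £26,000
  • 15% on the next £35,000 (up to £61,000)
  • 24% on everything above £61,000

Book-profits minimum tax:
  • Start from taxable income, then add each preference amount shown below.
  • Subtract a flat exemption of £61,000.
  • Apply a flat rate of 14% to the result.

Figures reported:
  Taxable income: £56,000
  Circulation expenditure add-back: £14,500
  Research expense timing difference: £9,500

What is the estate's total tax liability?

Book-profits minimum tax:
  Adjusted income: £56,000 + £14,500 + £9,500 = £80,000
  Less exemption £61,000 → base £19,000
  £19,000 × 14% = £2,660

Mainline income levy:
  £26,000 × 6% = £1,560
  £30,000 × 15% = £4,500
  → £6,060

£6,060 > £2,660, so the mainline income levy governs.

£6,060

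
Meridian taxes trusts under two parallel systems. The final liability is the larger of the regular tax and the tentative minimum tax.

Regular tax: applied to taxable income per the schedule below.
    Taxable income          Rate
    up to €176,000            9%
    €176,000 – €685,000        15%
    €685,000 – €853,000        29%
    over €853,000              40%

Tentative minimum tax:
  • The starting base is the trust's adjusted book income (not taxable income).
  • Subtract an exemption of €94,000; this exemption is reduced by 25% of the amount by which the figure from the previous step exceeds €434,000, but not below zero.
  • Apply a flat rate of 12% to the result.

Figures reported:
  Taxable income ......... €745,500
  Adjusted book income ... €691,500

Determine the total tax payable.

€109,735

Regular tax:
  €176,000 × 9% = €15,840
  €509,000 × 15% = €76,350
  €60,500 × 29% = €17,545
  → €109,735

Tentative minimum tax:
  Base (adjusted book income): €691,500
  Exemption: €94,000 − 25% × (€691,500 − €434,000) = €94,000 − €64,375 = €29,625
  Base: €691,500 − €29,625 = €661,875
  €661,875 × 12% = €79,425

€109,735 > €79,425, so the regular tax governs.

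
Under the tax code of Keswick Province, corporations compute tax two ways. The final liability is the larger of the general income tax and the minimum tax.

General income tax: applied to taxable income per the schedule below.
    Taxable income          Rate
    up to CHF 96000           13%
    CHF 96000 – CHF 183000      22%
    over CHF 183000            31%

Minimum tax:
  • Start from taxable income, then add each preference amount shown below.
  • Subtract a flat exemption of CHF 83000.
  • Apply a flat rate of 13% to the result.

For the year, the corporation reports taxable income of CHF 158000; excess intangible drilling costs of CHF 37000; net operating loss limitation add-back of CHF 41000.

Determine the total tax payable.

Minimum tax:
  Adjusted income: CHF 158000 + CHF 37000 + CHF 41000 = CHF 236000
  Less exemption CHF 83000 → base CHF 153000
  CHF 153000 × 13% = CHF 19890

General income tax:
  CHF 96000 × 13% = CHF 12480
  CHF 62000 × 22% = CHF 13640
  → CHF 26120

CHF 26120 > CHF 19890, so the general income tax governs.

CHF 26120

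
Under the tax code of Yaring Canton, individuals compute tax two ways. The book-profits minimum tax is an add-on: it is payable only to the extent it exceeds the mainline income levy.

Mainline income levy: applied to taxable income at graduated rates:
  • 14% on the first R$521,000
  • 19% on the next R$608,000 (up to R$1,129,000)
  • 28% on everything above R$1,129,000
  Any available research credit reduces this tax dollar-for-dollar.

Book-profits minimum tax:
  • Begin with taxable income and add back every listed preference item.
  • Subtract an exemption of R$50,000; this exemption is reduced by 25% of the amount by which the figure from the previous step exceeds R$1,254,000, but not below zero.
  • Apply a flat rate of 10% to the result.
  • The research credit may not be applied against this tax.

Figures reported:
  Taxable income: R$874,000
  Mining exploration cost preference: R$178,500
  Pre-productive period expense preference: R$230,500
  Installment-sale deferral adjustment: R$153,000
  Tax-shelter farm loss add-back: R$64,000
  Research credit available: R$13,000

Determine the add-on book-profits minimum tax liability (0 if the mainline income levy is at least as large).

Book-profits minimum tax:
  Adjusted income: R$874,000 + R$178,500 + R$230,500 + R$153,000 + R$64,000 = R$1,500,000
  Exemption: 25% × (R$1,500,000 − R$1,254,000) = R$61,500 ≥ R$50,000, so the exemption is fully phased out
  Base: R$1,500,000 − R$0 = R$1,500,000
  R$1,500,000 × 10% = R$150,000

Mainline income levy:
  R$521,000 × 14% = R$72,940
  R$353,000 × 19% = R$67,070
  → R$140,010
  Less research credit R$13,000 → R$127,010

Excess of book-profits minimum tax over mainline income levy: R$150,000 − R$127,010 = R$22,990.

R$22,990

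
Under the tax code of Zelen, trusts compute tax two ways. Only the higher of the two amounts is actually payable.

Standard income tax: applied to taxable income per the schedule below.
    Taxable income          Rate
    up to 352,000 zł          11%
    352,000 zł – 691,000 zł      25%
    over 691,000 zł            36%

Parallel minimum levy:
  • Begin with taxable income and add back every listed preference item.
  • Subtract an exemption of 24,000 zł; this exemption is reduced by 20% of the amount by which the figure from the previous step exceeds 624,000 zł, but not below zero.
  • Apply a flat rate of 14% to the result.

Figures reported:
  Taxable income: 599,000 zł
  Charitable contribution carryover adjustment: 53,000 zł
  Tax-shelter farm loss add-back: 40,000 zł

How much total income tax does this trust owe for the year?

Parallel minimum levy:
  Adjusted income: 599,000 zł + 53,000 zł + 40,000 zł = 692,000 zł
  Exemption: 24,000 zł − 20% × (692,000 zł − 624,000 zł) = 24,000 zł − 13,600 zł = 10,400 zł
  Base: 692,000 zł − 10,400 zł = 681,600 zł
  681,600 zł × 14% = 95,424 zł

Standard income tax:
  352,000 zł × 11% = 38,720 zł
  247,000 zł × 25% = 61,750 zł
  → 100,470 zł

100,470 zł > 95,424 zł, so the standard income tax governs.

100,470 zł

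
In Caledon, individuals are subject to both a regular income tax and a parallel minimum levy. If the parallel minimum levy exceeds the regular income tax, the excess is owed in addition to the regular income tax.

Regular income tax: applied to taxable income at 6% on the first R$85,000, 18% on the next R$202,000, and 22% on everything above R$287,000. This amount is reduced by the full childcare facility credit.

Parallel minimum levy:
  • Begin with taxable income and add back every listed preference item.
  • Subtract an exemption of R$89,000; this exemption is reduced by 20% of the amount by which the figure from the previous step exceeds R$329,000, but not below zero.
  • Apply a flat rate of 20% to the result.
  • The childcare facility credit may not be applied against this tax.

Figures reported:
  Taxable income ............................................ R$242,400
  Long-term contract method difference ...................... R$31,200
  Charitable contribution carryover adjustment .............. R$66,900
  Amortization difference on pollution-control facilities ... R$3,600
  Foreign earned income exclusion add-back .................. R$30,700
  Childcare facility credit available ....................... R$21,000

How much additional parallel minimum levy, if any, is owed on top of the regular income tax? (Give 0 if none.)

R$46,560

Parallel minimum levy:
  Adjusted income: R$242,400 + R$31,200 + R$66,900 + R$3,600 + R$30,700 = R$374,800
  Exemption: R$89,000 − 20% × (R$374,800 − R$329,000) = R$89,000 − R$9,160 = R$79,840
  Base: R$374,800 − R$79,840 = R$294,960
  R$294,960 × 20% = R$58,992

Regular income tax:
  R$85,000 × 6% = R$5,100
  R$157,400 × 18% = R$28,332
  → R$33,432
  Less childcare facility credit R$21,000 → R$12,432

Excess of parallel minimum levy over regular income tax: R$58,992 − R$12,432 = R$46,560.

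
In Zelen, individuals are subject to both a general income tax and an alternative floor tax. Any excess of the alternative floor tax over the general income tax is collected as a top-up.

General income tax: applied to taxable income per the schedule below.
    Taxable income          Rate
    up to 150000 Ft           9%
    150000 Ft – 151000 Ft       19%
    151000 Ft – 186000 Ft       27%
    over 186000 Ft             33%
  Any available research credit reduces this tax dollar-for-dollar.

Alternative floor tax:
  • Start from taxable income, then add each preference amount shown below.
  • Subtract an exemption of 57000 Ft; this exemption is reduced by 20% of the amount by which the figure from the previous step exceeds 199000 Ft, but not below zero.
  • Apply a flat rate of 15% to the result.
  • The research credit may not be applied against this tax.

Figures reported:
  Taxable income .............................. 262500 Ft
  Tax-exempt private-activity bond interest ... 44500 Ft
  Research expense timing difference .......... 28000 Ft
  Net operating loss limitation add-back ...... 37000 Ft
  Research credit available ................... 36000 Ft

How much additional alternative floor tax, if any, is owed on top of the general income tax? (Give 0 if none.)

General income tax:
  150000 Ft × 9% = 13500 Ft
  1000 Ft × 19% = 190 Ft
  35000 Ft × 27% = 9450 Ft
  76500 Ft × 33% = 25245 Ft
  → 48385 Ft
  Less research credit 36000 Ft → 12385 Ft

Alternative floor tax:
  Adjusted income: 262500 Ft + 44500 Ft + 28000 Ft + 37000 Ft = 372000 Ft
  Exemption: 57000 Ft − 20% × (372000 Ft − 199000 Ft) = 57000 Ft − 34600 Ft = 22400 Ft
  Base: 372000 Ft − 22400 Ft = 349600 Ft
  349600 Ft × 15% = 52440 Ft

Excess of alternative floor tax over general income tax: 52440 Ft − 12385 Ft = 40055 Ft.

40055 Ft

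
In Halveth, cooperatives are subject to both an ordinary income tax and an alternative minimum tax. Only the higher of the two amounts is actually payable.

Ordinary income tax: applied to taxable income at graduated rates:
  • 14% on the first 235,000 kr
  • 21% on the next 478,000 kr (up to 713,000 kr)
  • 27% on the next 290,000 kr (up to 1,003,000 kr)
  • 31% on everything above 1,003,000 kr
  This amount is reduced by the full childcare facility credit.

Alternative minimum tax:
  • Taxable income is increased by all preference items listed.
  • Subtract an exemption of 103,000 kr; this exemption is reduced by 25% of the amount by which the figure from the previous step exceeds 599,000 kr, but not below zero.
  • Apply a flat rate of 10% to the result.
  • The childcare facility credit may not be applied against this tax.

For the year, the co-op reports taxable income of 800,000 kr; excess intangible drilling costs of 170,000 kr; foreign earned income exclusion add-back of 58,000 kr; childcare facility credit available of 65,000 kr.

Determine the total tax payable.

102,800 kr

Ordinary income tax:
  235,000 kr × 14% = 32,900 kr
  478,000 kr × 21% = 100,380 kr
  87,000 kr × 27% = 23,490 kr
  → 156,770 kr
  Less childcare facility credit 65,000 kr → 91,770 kr

Alternative minimum tax:
  Adjusted income: 800,000 kr + 170,000 kr + 58,000 kr = 1,028,000 kr
  Exemption: 25% × (1,028,000 kr − 599,000 kr) = 107,250 kr ≥ 103,000 kr, so the exemption is fully phased out
  Base: 1,028,000 kr − 0 kr = 1,028,000 kr
  1,028,000 kr × 10% = 102,800 kr

102,800 kr > 91,770 kr, so the alternative minimum tax is the binding amount.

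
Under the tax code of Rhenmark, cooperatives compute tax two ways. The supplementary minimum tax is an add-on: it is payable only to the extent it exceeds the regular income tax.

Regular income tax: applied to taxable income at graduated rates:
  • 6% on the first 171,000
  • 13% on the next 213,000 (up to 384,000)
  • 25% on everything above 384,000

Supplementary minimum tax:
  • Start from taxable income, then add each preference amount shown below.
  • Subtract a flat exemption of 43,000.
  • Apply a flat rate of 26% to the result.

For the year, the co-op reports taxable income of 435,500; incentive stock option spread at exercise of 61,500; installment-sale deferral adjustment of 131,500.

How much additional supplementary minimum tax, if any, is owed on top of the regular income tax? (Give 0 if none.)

Supplementary minimum tax:
  Adjusted income: 435,500 + 61,500 + 131,500 = 628,500
  Less exemption 43,000 → base 585,500
  585,500 × 26% = 152,230

Regular income tax:
  171,000 × 6% = 10,260
  213,000 × 13% = 27,690
  51,500 × 25% = 12,875
  → 50,825

Excess of supplementary minimum tax over regular income tax: 152,230 − 50,825 = 101,405.

101,405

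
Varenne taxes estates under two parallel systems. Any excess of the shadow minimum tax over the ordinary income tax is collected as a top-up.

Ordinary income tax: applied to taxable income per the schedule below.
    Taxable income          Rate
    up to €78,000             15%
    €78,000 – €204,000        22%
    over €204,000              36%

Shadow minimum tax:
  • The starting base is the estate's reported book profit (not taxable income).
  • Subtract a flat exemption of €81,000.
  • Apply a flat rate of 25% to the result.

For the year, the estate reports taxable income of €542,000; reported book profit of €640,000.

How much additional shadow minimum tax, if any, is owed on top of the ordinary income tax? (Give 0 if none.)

Shadow minimum tax:
  Base (reported book profit): €640,000
  Less exemption €81,000 → base €559,000
  €559,000 × 25% = €139,750

Ordinary income tax:
  €78,000 × 15% = €11,700
  €126,000 × 22% = €27,720
  €338,000 × 36% = €121,680
  → €161,100

€139,750 ≤ €161,100, so no add-on is due.

€0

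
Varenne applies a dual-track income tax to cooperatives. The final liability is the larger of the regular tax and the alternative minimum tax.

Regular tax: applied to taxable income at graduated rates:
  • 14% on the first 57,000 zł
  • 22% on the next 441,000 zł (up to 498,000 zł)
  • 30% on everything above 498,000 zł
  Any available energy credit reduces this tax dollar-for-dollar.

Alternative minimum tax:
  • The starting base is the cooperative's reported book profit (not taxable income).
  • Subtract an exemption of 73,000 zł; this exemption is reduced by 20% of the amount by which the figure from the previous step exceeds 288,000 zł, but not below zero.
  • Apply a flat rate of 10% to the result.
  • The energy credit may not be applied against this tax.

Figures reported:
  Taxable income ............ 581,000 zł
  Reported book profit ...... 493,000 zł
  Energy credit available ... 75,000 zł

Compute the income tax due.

54,900 zł

Alternative minimum tax:
  Base (reported book profit): 493,000 zł
  Exemption: 73,000 zł − 20% × (493,000 zł − 288,000 zł) = 73,000 zł − 41,000 zł = 32,000 zł
  Base: 493,000 zł − 32,000 zł = 461,000 zł
  461,000 zł × 10% = 46,100 zł

Regular tax:
  57,000 zł × 14% = 7,980 zł
  441,000 zł × 22% = 97,020 zł
  83,000 zł × 30% = 24,900 zł
  → 129,900 zł
  Less energy credit 75,000 zł → 54,900 zł

54,900 zł > 46,100 zł, so the regular tax governs.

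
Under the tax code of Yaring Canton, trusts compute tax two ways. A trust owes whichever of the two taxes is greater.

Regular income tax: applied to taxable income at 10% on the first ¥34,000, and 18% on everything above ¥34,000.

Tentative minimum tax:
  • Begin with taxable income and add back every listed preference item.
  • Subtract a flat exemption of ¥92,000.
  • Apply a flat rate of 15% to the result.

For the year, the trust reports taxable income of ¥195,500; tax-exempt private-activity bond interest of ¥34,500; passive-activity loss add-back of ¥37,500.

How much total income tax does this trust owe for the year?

Regular income tax:
  ¥34,000 × 10% = ¥3,400
  ¥161,500 × 18% = ¥29,070
  → ¥32,470

Tentative minimum tax:
  Adjusted income: ¥195,500 + ¥34,500 + ¥37,500 = ¥267,500
  Less exemption ¥92,000 → base ¥175,500
  ¥175,500 × 15% = ¥26,325

¥32,470 > ¥26,325, so the regular income tax governs.

¥32,470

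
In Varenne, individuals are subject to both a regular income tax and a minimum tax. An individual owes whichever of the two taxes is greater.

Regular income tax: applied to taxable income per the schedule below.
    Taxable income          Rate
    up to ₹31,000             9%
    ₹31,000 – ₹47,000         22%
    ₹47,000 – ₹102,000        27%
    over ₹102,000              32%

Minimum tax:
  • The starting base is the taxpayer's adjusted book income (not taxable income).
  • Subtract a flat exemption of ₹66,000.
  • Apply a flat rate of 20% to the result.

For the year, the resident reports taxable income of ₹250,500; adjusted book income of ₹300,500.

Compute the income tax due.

Minimum tax:
  Base (adjusted book income): ₹300,500
  Less exemption ₹66,000 → base ₹234,500
  ₹234,500 × 20% = ₹46,900

Regular income tax:
  ₹31,000 × 9% = ₹2,790
  ₹16,000 × 22% = ₹3,520
  ₹55,000 × 27% = ₹14,850
  ₹148,500 × 32% = ₹47,520
  → ₹68,680

₹68,680 > ₹46,900, so the regular income tax governs.

₹68,680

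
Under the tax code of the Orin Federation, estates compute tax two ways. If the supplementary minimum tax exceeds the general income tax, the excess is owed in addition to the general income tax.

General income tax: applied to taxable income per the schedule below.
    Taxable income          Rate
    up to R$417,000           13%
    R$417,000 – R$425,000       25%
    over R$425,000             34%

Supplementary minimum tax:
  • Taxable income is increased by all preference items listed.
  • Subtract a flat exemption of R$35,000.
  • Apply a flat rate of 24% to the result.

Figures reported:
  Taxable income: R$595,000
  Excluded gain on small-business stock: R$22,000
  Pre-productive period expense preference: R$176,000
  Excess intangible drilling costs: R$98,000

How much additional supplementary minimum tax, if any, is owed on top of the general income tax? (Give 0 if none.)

R$91,430

Supplementary minimum tax:
  Adjusted income: R$595,000 + R$22,000 + R$176,000 + R$98,000 = R$891,000
  Less exemption R$35,000 → base R$856,000
  R$856,000 × 24% = R$205,440

General income tax:
  R$417,000 × 13% = R$54,210
  R$8,000 × 25% = R$2,000
  R$170,000 × 34% = R$57,800
  → R$114,010

Excess of supplementary minimum tax over general income tax: R$205,440 − R$114,010 = R$91,430.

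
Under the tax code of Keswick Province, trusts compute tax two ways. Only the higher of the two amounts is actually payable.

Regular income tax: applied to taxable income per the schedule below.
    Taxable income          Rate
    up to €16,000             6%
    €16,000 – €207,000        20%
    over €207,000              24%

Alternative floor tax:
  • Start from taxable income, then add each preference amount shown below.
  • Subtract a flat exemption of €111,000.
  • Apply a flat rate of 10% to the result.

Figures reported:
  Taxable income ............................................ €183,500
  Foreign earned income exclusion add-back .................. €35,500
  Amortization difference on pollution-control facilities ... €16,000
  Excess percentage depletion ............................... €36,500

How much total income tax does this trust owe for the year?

€34,460

Alternative floor tax:
  Adjusted income: €183,500 + €35,500 + €16,000 + €36,500 = €271,500
  Less exemption €111,000 → base €160,500
  €160,500 × 10% = €16,050

Regular income tax:
  €16,000 × 6% = €960
  €167,500 × 20% = €33,500
  → €34,460

€34,460 > €16,050, so the regular income tax governs.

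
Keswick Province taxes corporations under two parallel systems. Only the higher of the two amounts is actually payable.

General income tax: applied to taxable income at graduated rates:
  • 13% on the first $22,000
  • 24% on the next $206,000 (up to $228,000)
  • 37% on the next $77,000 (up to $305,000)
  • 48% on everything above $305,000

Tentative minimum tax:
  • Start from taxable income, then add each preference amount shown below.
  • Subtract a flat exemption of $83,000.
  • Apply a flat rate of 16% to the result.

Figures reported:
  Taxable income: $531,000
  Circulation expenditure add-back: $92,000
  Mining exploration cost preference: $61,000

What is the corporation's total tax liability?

$189,270

General income tax:
  $22,000 × 13% = $2,860
  $206,000 × 24% = $49,440
  $77,000 × 37% = $28,490
  $226,000 × 48% = $108,480
  → $189,270

Tentative minimum tax:
  Adjusted income: $531,000 + $92,000 + $61,000 = $684,000
  Less exemption $83,000 → base $601,000
  $601,000 × 16% = $96,160

$189,270 > $96,160, so the general income tax governs.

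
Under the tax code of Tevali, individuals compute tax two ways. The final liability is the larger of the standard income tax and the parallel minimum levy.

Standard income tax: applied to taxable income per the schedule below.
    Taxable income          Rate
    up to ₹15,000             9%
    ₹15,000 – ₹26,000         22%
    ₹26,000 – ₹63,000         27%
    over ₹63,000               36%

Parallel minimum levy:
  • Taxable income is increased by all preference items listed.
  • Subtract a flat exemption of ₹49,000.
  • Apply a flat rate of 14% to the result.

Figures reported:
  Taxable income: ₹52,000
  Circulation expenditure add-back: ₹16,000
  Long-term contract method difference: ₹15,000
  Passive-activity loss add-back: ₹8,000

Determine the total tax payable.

₹10,790

Standard income tax:
  ₹15,000 × 9% = ₹1,350
  ₹11,000 × 22% = ₹2,420
  ₹26,000 × 27% = ₹7,020
  → ₹10,790

Parallel minimum levy:
  Adjusted income: ₹52,000 + ₹16,000 + ₹15,000 + ₹8,000 = ₹91,000
  Less exemption ₹49,000 → base ₹42,000
  ₹42,000 × 14% = ₹5,880

₹10,790 > ₹5,880, so the standard income tax governs.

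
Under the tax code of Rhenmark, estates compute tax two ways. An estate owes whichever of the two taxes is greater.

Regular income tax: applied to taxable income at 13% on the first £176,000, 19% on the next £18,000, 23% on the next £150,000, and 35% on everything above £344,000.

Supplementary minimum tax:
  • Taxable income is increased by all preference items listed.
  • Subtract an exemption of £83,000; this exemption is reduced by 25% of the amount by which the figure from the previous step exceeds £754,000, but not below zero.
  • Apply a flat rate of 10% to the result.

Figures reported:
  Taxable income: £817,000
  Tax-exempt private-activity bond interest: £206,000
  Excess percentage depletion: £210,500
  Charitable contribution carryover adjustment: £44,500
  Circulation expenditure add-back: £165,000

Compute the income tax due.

£226,350

Supplementary minimum tax:
  Adjusted income: £817,000 + £206,000 + £210,500 + £44,500 + £165,000 = £1,443,000
  Exemption: 25% × (£1,443,000 − £754,000) = £172,250 ≥ £83,000, so the exemption is fully phased out
  Base: £1,443,000 − £0 = £1,443,000
  £1,443,000 × 10% = £144,300

Regular income tax:
  £176,000 × 13% = £22,880
  £18,000 × 19% = £3,420
  £150,000 × 23% = £34,500
  £473,000 × 35% = £165,550
  → £226,350

£226,350 > £144,300, so the regular income tax governs.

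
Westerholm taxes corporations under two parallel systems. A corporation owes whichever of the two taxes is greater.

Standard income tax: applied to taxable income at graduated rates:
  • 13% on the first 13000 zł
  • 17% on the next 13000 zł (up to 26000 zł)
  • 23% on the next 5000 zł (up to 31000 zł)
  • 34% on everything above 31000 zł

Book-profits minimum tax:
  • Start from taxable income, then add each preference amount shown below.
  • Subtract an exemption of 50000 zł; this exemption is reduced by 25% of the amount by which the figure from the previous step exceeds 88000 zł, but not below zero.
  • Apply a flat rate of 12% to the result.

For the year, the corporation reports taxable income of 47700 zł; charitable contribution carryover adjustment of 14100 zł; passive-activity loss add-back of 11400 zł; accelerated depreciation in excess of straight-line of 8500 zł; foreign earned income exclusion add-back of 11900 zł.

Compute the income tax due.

10728 zł

Standard income tax:
  13000 zł × 13% = 1690 zł
  13000 zł × 17% = 2210 zł
  5000 zł × 23% = 1150 zł
  16700 zł × 34% = 5678 zł
  → 10728 zł

Book-profits minimum tax:
  Adjusted income: 47700 zł + 14100 zł + 11400 zł + 8500 zł + 11900 zł = 93600 zł
  Exemption: 50000 zł − 25% × (93600 zł − 88000 zł) = 50000 zł − 1400 zł = 48600 zł
  Base: 93600 zł − 48600 zł = 45000 zł
  45000 zł × 12% = 5400 zł

10728 zł > 5400 zł, so the standard income tax governs.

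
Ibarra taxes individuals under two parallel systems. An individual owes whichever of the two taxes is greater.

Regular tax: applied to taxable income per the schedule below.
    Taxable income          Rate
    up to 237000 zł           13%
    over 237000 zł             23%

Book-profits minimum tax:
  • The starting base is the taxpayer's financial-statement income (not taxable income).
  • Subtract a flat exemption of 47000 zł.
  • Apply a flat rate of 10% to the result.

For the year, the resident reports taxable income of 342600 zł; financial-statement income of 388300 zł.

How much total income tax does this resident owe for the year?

Regular tax:
  237000 zł × 13% = 30810 zł
  105600 zł × 23% = 24288 zł
  → 55098 zł

Book-profits minimum tax:
  Base (financial-statement income): 388300 zł
  Less exemption 47000 zł → base 341300 zł
  341300 zł × 10% = 34130 zł

55098 zł > 34130 zł, so the regular tax governs.

55098 zł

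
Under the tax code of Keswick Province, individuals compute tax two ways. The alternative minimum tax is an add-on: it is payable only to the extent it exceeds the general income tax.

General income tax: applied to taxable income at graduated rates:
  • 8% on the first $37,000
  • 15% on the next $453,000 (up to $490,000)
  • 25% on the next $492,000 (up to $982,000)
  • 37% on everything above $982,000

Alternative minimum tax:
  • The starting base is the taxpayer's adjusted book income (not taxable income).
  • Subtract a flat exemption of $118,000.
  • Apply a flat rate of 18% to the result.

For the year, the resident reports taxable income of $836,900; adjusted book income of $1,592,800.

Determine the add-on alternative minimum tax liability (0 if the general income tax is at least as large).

$107,829

Alternative minimum tax:
  Base (adjusted book income): $1,592,800
  Less exemption $118,000 → base $1,474,800
  $1,474,800 × 18% = $265,464

General income tax:
  $37,000 × 8% = $2,960
  $453,000 × 15% = $67,950
  $346,900 × 25% = $86,725
  → $157,635

Excess of alternative minimum tax over general income tax: $265,464 − $157,635 = $107,829.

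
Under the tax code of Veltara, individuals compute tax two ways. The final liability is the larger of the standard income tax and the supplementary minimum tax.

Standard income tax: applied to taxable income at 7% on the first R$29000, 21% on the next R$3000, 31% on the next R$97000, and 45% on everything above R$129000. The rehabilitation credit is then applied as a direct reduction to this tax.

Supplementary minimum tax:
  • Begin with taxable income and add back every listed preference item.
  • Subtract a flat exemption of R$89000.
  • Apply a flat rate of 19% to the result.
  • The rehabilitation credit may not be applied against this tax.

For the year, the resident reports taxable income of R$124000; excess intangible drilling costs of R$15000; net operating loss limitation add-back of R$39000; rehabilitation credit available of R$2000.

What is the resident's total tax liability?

Standard income tax:
  R$29000 × 7% = R$2030
  R$3000 × 21% = R$630
  R$92000 × 31% = R$28520
  → R$31180
  Less rehabilitation credit R$2000 → R$29180

Supplementary minimum tax:
  Adjusted income: R$124000 + R$15000 + R$39000 = R$178000
  Less exemption R$89000 → base R$89000
  R$89000 × 19% = R$16910

R$29180 > R$16910, so the standard income tax governs.

R$29180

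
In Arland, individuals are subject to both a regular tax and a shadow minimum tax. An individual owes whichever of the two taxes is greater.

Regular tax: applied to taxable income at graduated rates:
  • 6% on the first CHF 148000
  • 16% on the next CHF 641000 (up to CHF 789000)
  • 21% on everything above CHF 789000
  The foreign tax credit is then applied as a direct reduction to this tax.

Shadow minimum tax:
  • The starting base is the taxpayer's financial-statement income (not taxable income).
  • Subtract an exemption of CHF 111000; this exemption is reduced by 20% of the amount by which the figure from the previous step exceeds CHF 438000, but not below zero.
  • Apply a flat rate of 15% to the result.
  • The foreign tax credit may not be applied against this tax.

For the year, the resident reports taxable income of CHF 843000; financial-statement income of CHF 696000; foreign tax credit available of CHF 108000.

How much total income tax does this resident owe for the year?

Shadow minimum tax:
  Base (financial-statement income): CHF 696000
  Exemption: CHF 111000 − 20% × (CHF 696000 − CHF 438000) = CHF 111000 − CHF 51600 = CHF 59400
  Base: CHF 696000 − CHF 59400 = CHF 636600
  CHF 636600 × 15% = CHF 95490

Regular tax:
  CHF 148000 × 6% = CHF 8880
  CHF 641000 × 16% = CHF 102560
  CHF 54000 × 21% = CHF 11340
  → CHF 122780
  Less foreign tax credit CHF 108000 → CHF 14780

CHF 95490 > CHF 14780, so the shadow minimum tax is the binding amount.

CHF 95490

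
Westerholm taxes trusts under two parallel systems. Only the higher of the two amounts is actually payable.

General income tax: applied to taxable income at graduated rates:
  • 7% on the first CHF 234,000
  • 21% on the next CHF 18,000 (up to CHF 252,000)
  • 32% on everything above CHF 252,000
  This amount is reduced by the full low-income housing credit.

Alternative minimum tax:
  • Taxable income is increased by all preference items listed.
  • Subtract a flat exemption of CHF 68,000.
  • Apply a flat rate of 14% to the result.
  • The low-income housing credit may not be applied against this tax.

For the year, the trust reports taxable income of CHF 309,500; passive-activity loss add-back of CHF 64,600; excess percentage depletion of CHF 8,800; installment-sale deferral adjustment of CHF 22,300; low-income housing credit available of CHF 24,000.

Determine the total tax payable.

Alternative minimum tax:
  Adjusted income: CHF 309,500 + CHF 64,600 + CHF 8,800 + CHF 22,300 = CHF 405,200
  Less exemption CHF 68,000 → base CHF 337,200
  CHF 337,200 × 14% = CHF 47,208

General income tax:
  CHF 234,000 × 7% = CHF 16,380
  CHF 18,000 × 21% = CHF 3,780
  CHF 57,500 × 32% = CHF 18,400
  → CHF 38,560
  Less low-income housing credit CHF 24,000 → CHF 14,560

CHF 47,208 > CHF 14,560, so the alternative minimum tax is the binding amount.

CHF 47,208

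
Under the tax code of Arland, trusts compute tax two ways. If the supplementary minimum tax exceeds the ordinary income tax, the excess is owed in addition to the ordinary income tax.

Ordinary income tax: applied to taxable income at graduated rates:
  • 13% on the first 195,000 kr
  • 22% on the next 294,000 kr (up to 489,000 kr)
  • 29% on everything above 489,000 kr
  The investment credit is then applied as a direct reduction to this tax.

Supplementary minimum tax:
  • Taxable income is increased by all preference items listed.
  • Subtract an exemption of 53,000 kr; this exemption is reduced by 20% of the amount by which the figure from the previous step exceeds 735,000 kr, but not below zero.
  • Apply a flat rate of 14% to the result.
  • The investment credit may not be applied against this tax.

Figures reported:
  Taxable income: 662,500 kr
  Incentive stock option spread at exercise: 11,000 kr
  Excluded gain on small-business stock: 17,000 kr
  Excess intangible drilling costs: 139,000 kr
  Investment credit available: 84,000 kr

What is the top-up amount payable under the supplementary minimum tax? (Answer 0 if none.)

Supplementary minimum tax:
  Adjusted income: 662,500 kr + 11,000 kr + 17,000 kr + 139,000 kr = 829,500 kr
  Exemption: 53,000 kr − 20% × (829,500 kr − 735,000 kr) = 53,000 kr − 18,900 kr = 34,100 kr
  Base: 829,500 kr − 34,100 kr = 795,400 kr
  795,400 kr × 14% = 111,356 kr

Ordinary income tax:
  195,000 kr × 13% = 25,350 kr
  294,000 kr × 22% = 64,680 kr
  173,500 kr × 29% = 50,315 kr
  → 140,345 kr
  Less investment credit 84,000 kr → 56,345 kr

Excess of supplementary minimum tax over ordinary income tax: 111,356 kr − 56,345 kr = 55,011 kr.

55,011 kr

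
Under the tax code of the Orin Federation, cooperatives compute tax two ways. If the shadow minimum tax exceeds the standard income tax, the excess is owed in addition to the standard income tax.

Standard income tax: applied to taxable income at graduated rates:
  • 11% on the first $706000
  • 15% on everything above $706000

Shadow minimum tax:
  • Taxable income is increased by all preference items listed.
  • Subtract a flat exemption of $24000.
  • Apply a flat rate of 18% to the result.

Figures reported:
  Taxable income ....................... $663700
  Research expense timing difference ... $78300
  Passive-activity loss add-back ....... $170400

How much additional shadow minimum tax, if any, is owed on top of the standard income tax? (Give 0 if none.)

$86905

Standard income tax:
  $663700 × 11% = $73007

Shadow minimum tax:
  Adjusted income: $663700 + $78300 + $170400 = $912400
  Less exemption $24000 → base $888400
  $888400 × 18% = $159912

Excess of shadow minimum tax over standard income tax: $159912 − $73007 = $86905.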